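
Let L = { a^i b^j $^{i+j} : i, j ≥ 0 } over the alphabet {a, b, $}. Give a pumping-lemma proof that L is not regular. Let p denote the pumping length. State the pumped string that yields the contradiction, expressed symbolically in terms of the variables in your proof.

a^{p+k} b^p $^{2p}

Assume L is regular. Let p be the pumping length given by the pumping lemma.
Take w = a^p b^p $^{2p} ∈ L (with i=j=p, i+j=2p), |w| = 4p ≥ p.
Write w = xyz as guaranteed by the lemma, with |xy| ≤ p and y is nonempty.
Since the first p symbols of w are all a's and |xy| ≤ p, y lies entirely in the leading a-block: y = a^k for some k with 1 ≤ k ≤ p.
Consider xy^2z = a^{p+k} b^p $^{2p}. Now the a- and b-counts sum to 2p+k, but the $-count is 2p ≠ 2p+k. So xy^2z ∉ L.
This contradicts the pumping lemma, so L is not regular.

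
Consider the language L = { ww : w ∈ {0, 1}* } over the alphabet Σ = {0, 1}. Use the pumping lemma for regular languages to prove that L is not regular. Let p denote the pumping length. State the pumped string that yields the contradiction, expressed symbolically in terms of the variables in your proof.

Suppose for contradiction that L is regular, and let p be the pumping length.
Take w = 0^p 1^p 0^p 1^p = uu where u = 0^p1^p; then w ∈ L and |w| = 4p ≥ p.
Write w = xyz as guaranteed by the lemma, with |xy| ≤ p and |y| > 0.
Because |xy| ≤ p and w begins with p copies of 0, we have y = 0^k with 1 ≤ k ≤ p.
Pump with i = 2: xy^2z = 0^{p+k} 1^p 0^p 1^p, of length 4p+k. Suppose this equals vv. The string starts with 0 and ends with 1, so v does too; thus the boundary between the two copies of v is a 1→0 transition. There is exactly one such transition, at position 2p+k, so |v| = 2p+k and |vv| = 4p+2k ≠ 4p+k since k ≥ 1. So xy^2z ∉ L.
This is a contradiction; hence L is not regular.

0^{p+k} 1^p 0^p 1^p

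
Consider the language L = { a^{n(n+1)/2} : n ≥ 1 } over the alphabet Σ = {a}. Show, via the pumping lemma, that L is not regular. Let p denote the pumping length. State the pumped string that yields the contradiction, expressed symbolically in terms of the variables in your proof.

Assume L is regular. Let p be the pumping length given by the pumping lemma.
Take w = a^{p(p+1)/2} ∈ L with |w| = p(p+1)/2 ≥ p.
By the pumping lemma, w = xyz with |xy| ≤ p and |y| > 0.
Then y = a^k for some k with 1 ≤ k ≤ p.
Pump with i = 2: xy^2z = a^{p(p+1)/2+k}. Since 1 ≤ k ≤ p, p(p+1)/2 < p(p+1)/2+k ≤ p(p+1)/2+p < (p+1)(p+2)/2, so p(p+1)/2+k is strictly between consecutive triangular numbers. So xy^2z ∉ L.
This is a contradiction; hence L is not regular.

a^{p(p+1)/2+k}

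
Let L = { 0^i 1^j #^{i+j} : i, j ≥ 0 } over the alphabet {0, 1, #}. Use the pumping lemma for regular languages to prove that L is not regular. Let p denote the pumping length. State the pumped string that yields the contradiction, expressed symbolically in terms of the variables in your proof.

0^{p+k} 1^p #^{2p}

Assume L is regular. Let p be the pumping length given by the pumping lemma.
Take w = 0^p 1^p #^{2p} ∈ L (with i=j=p, i+j=2p), |w| = 4p ≥ p.
Write w = xyz as guaranteed by the lemma, with |xy| ≤ p and |y| > 0.
Because |xy| ≤ p and w begins with p copies of 0, we have y = 0^k with 1 ≤ k ≤ p.
Consider xy^2z = 0^{p+k} 1^p #^{2p}. Now the 0- and 1-counts sum to 2p+k, but the #-count is 2p ≠ 2p+k. So xy^2z ∉ L.
Contradiction. Therefore L is not regular.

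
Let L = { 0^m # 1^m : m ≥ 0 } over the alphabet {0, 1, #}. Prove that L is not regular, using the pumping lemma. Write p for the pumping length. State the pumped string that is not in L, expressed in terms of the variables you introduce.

Toward a contradiction, assume L is regular with pumping length p.
Take w = 0^p # 1^p ∈ L with |w| = 2p+1 ≥ p.
Write w = xyz as guaranteed by the lemma, with |xy| ≤ p and y is nonempty.
The first p characters of w are 0's, so xy (and hence y) consists only of 0's. Write y = 0^k, 1 ≤ k ≤ p.
Pump with i = 2: xy^2z = 0^{p+k} # 1^p, which would require p+k = p. But k ≥ 1, so xy^2z ∉ L.
Contradiction. Therefore L is not regular.

0^{p+k} # 1^p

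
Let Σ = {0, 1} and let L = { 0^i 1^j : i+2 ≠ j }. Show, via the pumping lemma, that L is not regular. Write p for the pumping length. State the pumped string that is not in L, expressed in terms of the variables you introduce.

0^{p+p!} 1^{p+p!+2}

Assume L is regular. Let p be the pumping length given by the pumping lemma.
Choose w = 0^p 1^{p+p!+2}. Since p ≠ (p+p!+2)-2 = p+p!, w ∈ L; and |w| ≥ p.
By the pumping lemma, w = xyz with |xy| ≤ p and y is nonempty.
Because |xy| ≤ p and w begins with p copies of 0, we have y = 0^k with 1 ≤ k ≤ p.
Since 1 ≤ k ≤ p, k divides p!; set t = 1 + p!/k. Then xy^t z has p + (p!/k)·k = p + p! copies of 0. Now the 0-count is p+p! and (1-count)-2 = (p+p!+2)-2 = p+p!, so i+2 ≠ j fails. So xy^t z = 0^{p+p!} 1^{p+p!+2} ∉ L.
Contradiction. Therefore L is not regular.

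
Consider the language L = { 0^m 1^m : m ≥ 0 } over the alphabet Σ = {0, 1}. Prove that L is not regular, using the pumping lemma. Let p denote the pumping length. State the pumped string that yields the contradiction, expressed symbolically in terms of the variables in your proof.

Assume L is regular; let p be its pumping constant.
Let w = 0^p 1^p ∈ L; note |w| = 2p ≥ p.
The pumping lemma gives a decomposition w = xyz where |xy| ≤ p and |y| ≥ 1.
Because |xy| ≤ p and w begins with p copies of 0, we have y = 0^k with 1 ≤ k ≤ p.
Pump with i = 2: xy^2z = 0^{p+k} 1^p. For this to lie in L we would need p = p+k, which forces k = 0. But k ≥ 1, so xy^2z ∉ L.
This contradicts the pumping lemma, so L is not regular.

0^{p+k} 1^p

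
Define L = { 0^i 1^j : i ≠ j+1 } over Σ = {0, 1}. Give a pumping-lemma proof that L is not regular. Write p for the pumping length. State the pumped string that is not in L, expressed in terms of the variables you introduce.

0^{p+p!} 1^{p+p!-1}

Assume L is regular; let p be its pumping constant.
Choose w = 0^p 1^{p+p!-1}. Since p ≠ (p+p!-1)+1 = p+p!, w ∈ L; and |w| ≥ p.
Write w = xyz as guaranteed by the lemma, with |xy| ≤ p and |y| ≥ 1.
The first p characters of w are 0's, so xy (and hence y) consists only of 0's. Write y = 0^k, 1 ≤ k ≤ p.
Since 1 ≤ k ≤ p, k divides p!; set t = 1 + p!/k. Then xy^t z has p + (p!/k)·k = p + p! copies of 0. Now the 0-count is p+p! and (1-count)+1 = (p+p!-1)+1 = p+p!, so i ≠ j+1 fails. So xy^t z = 0^{p+p!} 1^{p+p!-1} ∉ L.
Contradiction. Therefore L is not regular.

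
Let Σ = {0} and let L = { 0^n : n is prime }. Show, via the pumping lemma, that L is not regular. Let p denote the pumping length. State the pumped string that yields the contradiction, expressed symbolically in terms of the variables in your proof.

0^{q(1+k)}

Assume L is regular; let p be its pumping constant.
Let q be a prime with q ≥ p+2 (infinitely many primes exist), and take w = 0^q ∈ L with |w| = q ≥ p.
The pumping lemma gives a decomposition w = xyz where |xy| ≤ p and y is nonempty.
Then y = 0^k for some k with 1 ≤ k ≤ p.
Since 1 ≤ k ≤ p, |xz| = q-k. Pump with i = q+1: |xy^{q+1}z| = (q-k)+(q+1)k = q+qk = q(1+k), which is composite (both factors ≥ 2). So xy^{q+1}z = 0^{q(1+k)} ∉ L.
This contradicts the pumping lemma, so L is not regular.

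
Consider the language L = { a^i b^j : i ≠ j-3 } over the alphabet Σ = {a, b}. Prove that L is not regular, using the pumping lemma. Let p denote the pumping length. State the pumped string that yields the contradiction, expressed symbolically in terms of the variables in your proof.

Toward a contradiction, assume L is regular with pumping length p.
Choose w = a^p b^{p+p!+3}. Since p ≠ (p+p!+3)-3 = p+p!, w ∈ L; and |w| ≥ p.
The pumping lemma gives a decomposition w = xyz where |xy| ≤ p and y is nonempty.
Because |xy| ≤ p and w begins with p copies of a, we have y = a^k with 1 ≤ k ≤ p.
Since 1 ≤ k ≤ p, k divides p!; set t = 1 + p!/k. Then xy^t z has p + (p!/k)·k = p + p! copies of a. Now the a-count is p+p! and (b-count)-3 = (p+p!+3)-3 = p+p!, so i ≠ j-3 fails. So xy^t z = a^{p+p!} b^{p+p!+3} ∉ L.
This is a contradiction; hence L is not regular.

a^{p+p!} b^{p+p!+3}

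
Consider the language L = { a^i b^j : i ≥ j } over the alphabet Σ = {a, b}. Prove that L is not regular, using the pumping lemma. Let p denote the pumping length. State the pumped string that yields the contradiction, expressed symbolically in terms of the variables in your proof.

Toward a contradiction, assume L is regular with pumping length p.
Choose w = a^p b^p ∈ L, with |w| = 2p ≥ p.
The pumping lemma gives a decomposition w = xyz where |xy| ≤ p and y is nonempty.
Because |xy| ≤ p and w begins with p copies of a, we have y = a^k with 1 ≤ k ≤ p.
Consider xy^0z = xz = a^{p-k} b^p. Since k ≥ 1, the a-count p-k is less than p, so i ≥ j fails; thus xz ∉ L.
This is a contradiction; hence L is not regular.

a^{p-k} b^p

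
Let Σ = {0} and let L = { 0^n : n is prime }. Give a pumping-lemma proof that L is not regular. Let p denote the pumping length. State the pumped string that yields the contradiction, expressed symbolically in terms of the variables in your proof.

Toward a contradiction, assume L is regular with pumping length p.
Let q be a prime with q ≥ p+2 (infinitely many primes exist), and take w = 0^q ∈ L with |w| = q ≥ p.
The pumping lemma gives a decomposition w = xyz where |xy| ≤ p and |y| > 0.
Then y = 0^k for some k with 1 ≤ k ≤ p.
Since 1 ≤ k ≤ p, |xz| = q-k. Pump with i = q+1: |xy^{q+1}z| = (q-k)+(q+1)k = q+qk = q(1+k), which is composite (both factors ≥ 2). So xy^{q+1}z = 0^{q(1+k)} ∉ L.
This contradicts the pumping lemma, so L is not regular.

0^{q(1+k)}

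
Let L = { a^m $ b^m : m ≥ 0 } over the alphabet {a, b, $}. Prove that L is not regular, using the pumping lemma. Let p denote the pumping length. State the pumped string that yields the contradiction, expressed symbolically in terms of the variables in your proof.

Assume L is regular. Let p be the pumping length given by the pumping lemma.
Take w = a^p $ b^p ∈ L with |w| = 2p+1 ≥ p.
The pumping lemma gives a decomposition w = xyz where |xy| ≤ p and |y| ≥ 1.
Since the first p symbols of w are all a's and |xy| ≤ p, y lies entirely in the leading a-block: y = a^k for some k with 1 ≤ k ≤ p.
Pump with i = 2: xy^2z = a^{p+k} $ b^p, which would require p+k = p. But k ≥ 1, so xy^2z ∉ L.
This is a contradiction; hence L is not regular.

a^{p+k} $ b^p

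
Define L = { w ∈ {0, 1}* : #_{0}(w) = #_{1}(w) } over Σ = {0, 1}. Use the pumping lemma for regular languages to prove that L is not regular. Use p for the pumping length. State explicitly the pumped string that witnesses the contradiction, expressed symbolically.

Suppose for contradiction that L is regular, and let p be the pumping length.
Choose w = 0^p 1^p ∈ L with |w| = 2p ≥ p.
The pumping lemma gives a decomposition w = xyz where |xy| ≤ p and y is nonempty.
Since the first p symbols of w are all 0's and |xy| ≤ p, y lies entirely in the leading 0-block: y = 0^k for some k with 1 ≤ k ≤ p.
Pump with i = 2: xy^2z = 0^{p+k} 1^p has p+k occurrences of 0 but only p of 1. Since k ≥ 1 the counts differ, so xy^2z ∉ L.
This contradicts the pumping lemma, so L is not regular.

0^{p+k} 1^p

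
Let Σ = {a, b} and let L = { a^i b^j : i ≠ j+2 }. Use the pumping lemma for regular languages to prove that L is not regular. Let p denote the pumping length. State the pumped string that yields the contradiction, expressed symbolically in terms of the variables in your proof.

a^{p+p!} b^{p+p!-2}

Assume L is regular; let p be its pumping constant.
Choose w = a^p b^{p+p!-2}. Since p ≠ (p+p!-2)+2 = p+p!, w ∈ L; and |w| ≥ p.
The pumping lemma gives a decomposition w = xyz where |xy| ≤ p and |y| > 0.
Since the first p symbols of w are all a's and |xy| ≤ p, y lies entirely in the leading a-block: y = a^k for some k with 1 ≤ k ≤ p.
Since 1 ≤ k ≤ p, k divides p!; set t = 1 + p!/k. Then xy^t z has p + (p!/k)·k = p + p! copies of a. Now the a-count is p+p! and (b-count)+2 = (p+p!-2)+2 = p+p!, so i ≠ j+2 fails. So xy^t z = a^{p+p!} b^{p+p!-2} ∉ L.
This is a contradiction; hence L is not regular.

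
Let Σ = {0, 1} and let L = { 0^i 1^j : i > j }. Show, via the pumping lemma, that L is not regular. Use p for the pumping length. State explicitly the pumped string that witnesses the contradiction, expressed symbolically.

Assume L is regular. Let p be the pumping length given by the pumping lemma.
Choose w = 0^{p+1} 1^p ∈ L, with |w| = 2p+1 ≥ p.
Write w = xyz as guaranteed by the lemma, with |xy| ≤ p and |y| ≥ 1.
The first p characters of w are 0's, so xy (and hence y) consists only of 0's. Write y = 0^k, 1 ≤ k ≤ p.
Consider xy^0z = xz = 0^{p+1-k} 1^p. Since k ≥ 1, the 0-count p+1-k is at most p, so i > j fails; thus xz ∉ L.
This is a contradiction; hence L is not regular.

0^{p+1-k} 1^p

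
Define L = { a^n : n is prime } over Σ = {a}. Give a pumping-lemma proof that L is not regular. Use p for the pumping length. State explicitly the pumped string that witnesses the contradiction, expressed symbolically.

a^{q(1+k)}

Toward a contradiction, assume L is regular with pumping length p.
Let q be a prime with q ≥ p+2 (infinitely many primes exist), and take w = a^q ∈ L with |w| = q ≥ p.
By the pumping lemma, w = xyz with |xy| ≤ p and |y| > 0.
Then y = a^k for some k with 1 ≤ k ≤ p.
Since 1 ≤ k ≤ p, |xz| = q-k. Pump with i = q+1: |xy^{q+1}z| = (q-k)+(q+1)k = q+qk = q(1+k), which is composite (both factors ≥ 2). So xy^{q+1}z = a^{q(1+k)} ∉ L.
Contradiction. Therefore L is not regular.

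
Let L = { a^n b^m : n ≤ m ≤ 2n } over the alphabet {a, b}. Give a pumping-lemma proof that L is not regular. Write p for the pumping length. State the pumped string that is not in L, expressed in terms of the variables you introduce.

a^{p+k} b^p

Toward a contradiction, assume L is regular with pumping length p.
Take w = a^p b^p ∈ L (since p ≤ p ≤ 2p), with |w| = 2p ≥ p.
Write w = xyz as guaranteed by the lemma, with |xy| ≤ p and y is nonempty.
The first p characters of w are a's, so xy (and hence y) consists only of a's. Write y = a^k, 1 ≤ k ≤ p.
Pump with i = 2: xy^2z = a^{p+k} b^p. Now n = p+k > p = m, so the condition n ≤ m fails. Thus xy^2z ∉ L.
This contradicts the pumping lemma, so L is not regular.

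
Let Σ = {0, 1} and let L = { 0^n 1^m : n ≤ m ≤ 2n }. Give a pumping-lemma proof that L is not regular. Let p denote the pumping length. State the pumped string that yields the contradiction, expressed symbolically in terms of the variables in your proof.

0^{p+k} 1^p

Assume L is regular; let p be its pumping constant.
Take w = 0^p 1^p ∈ L (since p ≤ p ≤ 2p), with |w| = 2p ≥ p.
By the pumping lemma, w = xyz with |xy| ≤ p and |y| > 0.
The first p characters of w are 0's, so xy (and hence y) consists only of 0's. Write y = 0^k, 1 ≤ k ≤ p.
Pump with i = 2: xy^2z = 0^{p+k} 1^p. Now n = p+k > p = m, so the condition n ≤ m fails. Thus xy^2z ∉ L.
This contradicts the pumping lemma, so L is not regular.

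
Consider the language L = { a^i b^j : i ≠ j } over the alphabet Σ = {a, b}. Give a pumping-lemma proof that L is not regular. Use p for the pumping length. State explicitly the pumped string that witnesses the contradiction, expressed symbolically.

Assume L is regular. Let p be the pumping length given by the pumping lemma.
Choose w = a^p b^{p+p!}. Since p ≠ p+p!, w ∈ L; and |w| ≥ p.
Write w = xyz as guaranteed by the lemma, with |xy| ≤ p and |y| ≥ 1.
Since the first p symbols of w are all a's and |xy| ≤ p, y lies entirely in the leading a-block: y = a^k for some k with 1 ≤ k ≤ p.
Since 1 ≤ k ≤ p, k divides p!; set t = 1 + p!/k. Then xy^t z has p + (p!/k)·k = p + p! copies of a. Now the a-count equals the b-count, so i ≠ j fails. So xy^t z = a^{p+p!} b^{p+p!} ∉ L.
This is a contradiction; hence L is not regular.

a^{p+p!} b^{p+p!}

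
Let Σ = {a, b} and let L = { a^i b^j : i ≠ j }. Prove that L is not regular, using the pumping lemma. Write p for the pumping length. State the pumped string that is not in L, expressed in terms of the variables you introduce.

a^{p+p!} b^{p+p!}

Toward a contradiction, assume L is regular with pumping length p.
Choose w = a^p b^{p+p!}. Since p ≠ p+p!, w ∈ L; and |w| ≥ p.
By the pumping lemma, w = xyz with |xy| ≤ p and |y| ≥ 1.
Since the first p symbols of w are all a's and |xy| ≤ p, y lies entirely in the leading a-block: y = a^k for some k with 1 ≤ k ≤ p.
Since 1 ≤ k ≤ p, k divides p!; set t = 1 + p!/k. Then xy^t z has p + (p!/k)·k = p + p! copies of a. Now the a-count equals the b-count, so i ≠ j fails. So xy^t z = a^{p+p!} b^{p+p!} ∉ L.
Contradiction. Therefore L is not regular.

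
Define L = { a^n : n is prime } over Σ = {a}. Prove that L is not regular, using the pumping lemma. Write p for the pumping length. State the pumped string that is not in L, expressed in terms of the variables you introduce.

a^{q(1+k)}

Toward a contradiction, assume L is regular with pumping length p.
Let q be a prime with q ≥ p+2 (infinitely many primes exist), and take w = a^q ∈ L with |w| = q ≥ p.
Write w = xyz as guaranteed by the lemma, with |xy| ≤ p and y is nonempty.
Then y = a^k for some k with 1 ≤ k ≤ p.
Since 1 ≤ k ≤ p, |xz| = q-k. Pump with i = q+1: |xy^{q+1}z| = (q-k)+(q+1)k = q+qk = q(1+k), which is composite (both factors ≥ 2). So xy^{q+1}z = a^{q(1+k)} ∉ L.
Contradiction. Therefore L is not regular.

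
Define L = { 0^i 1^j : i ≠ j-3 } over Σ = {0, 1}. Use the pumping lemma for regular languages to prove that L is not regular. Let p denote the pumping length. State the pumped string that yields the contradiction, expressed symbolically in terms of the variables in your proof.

0^{p+p!} 1^{p+p!+3}

Assume L is regular; let p be its pumping constant.
Choose w = 0^p 1^{p+p!+3}. Since p ≠ (p+p!+3)-3 = p+p!, w ∈ L; and |w| ≥ p.
Write w = xyz as guaranteed by the lemma, with |xy| ≤ p and |y| > 0.
The first p characters of w are 0's, so xy (and hence y) consists only of 0's. Write y = 0^k, 1 ≤ k ≤ p.
Since 1 ≤ k ≤ p, k divides p!; set t = 1 + p!/k. Then xy^t z has p + (p!/k)·k = p + p! copies of 0. Now the 0-count is p+p! and (1-count)-3 = (p+p!+3)-3 = p+p!, so i ≠ j-3 fails. So xy^t z = 0^{p+p!} 1^{p+p!+3} ∉ L.
This is a contradiction; hence L is not regular.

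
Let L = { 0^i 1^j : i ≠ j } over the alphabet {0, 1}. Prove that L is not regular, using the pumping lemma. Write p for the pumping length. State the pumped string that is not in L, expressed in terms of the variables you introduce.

Suppose for contradiction that L is regular, and let p be the pumping length.
Choose w = 0^p 1^{p+p!}. Since p ≠ p+p!, w ∈ L; and |w| ≥ p.
By the pumping lemma, w = xyz with |xy| ≤ p and y is nonempty.
Since the first p symbols of w are all 0's and |xy| ≤ p, y lies entirely in the leading 0-block: y = 0^k for some k with 1 ≤ k ≤ p.
Since 1 ≤ k ≤ p, k divides p!; set t = 1 + p!/k. Then xy^t z has p + (p!/k)·k = p + p! copies of 0. Now the 0-count equals the 1-count, so i ≠ j fails. So xy^t z = 0^{p+p!} 1^{p+p!} ∉ L.
Contradiction. Therefore L is not regular.

0^{p+p!} 1^{p+p!}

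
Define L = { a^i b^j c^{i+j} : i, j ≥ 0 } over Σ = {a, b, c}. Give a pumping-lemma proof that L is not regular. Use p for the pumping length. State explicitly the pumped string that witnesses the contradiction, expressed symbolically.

a^{p+k} b^p c^{2p}

Assume L is regular. Let p be the pumping length given by the pumping lemma.
Take w = a^p b^p c^{2p} ∈ L (with i=j=p, i+j=2p), |w| = 4p ≥ p.
By the pumping lemma, w = xyz with |xy| ≤ p and |y| > 0.
The first p characters of w are a's, so xy (and hence y) consists only of a's. Write y = a^k, 1 ≤ k ≤ p.
Consider xy^2z = a^{p+k} b^p c^{2p}. Now the a- and b-counts sum to 2p+k, but the c-count is 2p ≠ 2p+k. So xy^2z ∉ L.
This is a contradiction; hence L is not regular.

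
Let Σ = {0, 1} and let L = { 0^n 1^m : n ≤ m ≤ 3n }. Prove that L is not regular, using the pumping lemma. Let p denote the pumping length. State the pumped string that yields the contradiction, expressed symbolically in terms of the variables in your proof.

0^{p+k} 1^p

Suppose for contradiction that L is regular, and let p be the pumping length.
Take w = 0^p 1^p ∈ L (since p ≤ p ≤ 3p), with |w| = 2p ≥ p.
Write w = xyz as guaranteed by the lemma, with |xy| ≤ p and y is nonempty.
Since the first p symbols of w are all 0's and |xy| ≤ p, y lies entirely in the leading 0-block: y = 0^k for some k with 1 ≤ k ≤ p.
Pump with i = 2: xy^2z = 0^{p+k} 1^p. Now n = p+k > p = m, so the condition n ≤ m fails. Thus xy^2z ∉ L.
Contradiction. Therefore L is not regular.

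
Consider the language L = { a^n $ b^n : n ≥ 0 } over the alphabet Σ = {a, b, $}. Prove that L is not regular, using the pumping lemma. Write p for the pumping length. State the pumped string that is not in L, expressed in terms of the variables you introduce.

Assume L is regular. Let p be the pumping length given by the pumping lemma.
Take w = a^p $ b^p ∈ L with |w| = 2p+1 ≥ p.
Write w = xyz as guaranteed by the lemma, with |xy| ≤ p and |y| > 0.
Because |xy| ≤ p and w begins with p copies of a, we have y = a^k with 1 ≤ k ≤ p.
Pump with i = 2: xy^2z = a^{p+k} $ b^p, which would require p+k = p. But k ≥ 1, so xy^2z ∉ L.
This is a contradiction; hence L is not regular.

a^{p+k} $ b^p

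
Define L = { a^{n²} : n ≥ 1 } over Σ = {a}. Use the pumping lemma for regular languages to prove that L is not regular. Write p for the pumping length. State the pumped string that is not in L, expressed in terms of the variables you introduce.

Suppose for contradiction that L is regular, and let p be the pumping length.
Take w = a^{p²} ∈ L with |w| = p² ≥ p.
The pumping lemma gives a decomposition w = xyz where |xy| ≤ p and y is nonempty.
Then y = a^k for some k with 1 ≤ k ≤ p.
Pump with i = 2: xy^2z = a^{p²+k}. Since 1 ≤ k ≤ p, p² < p²+k ≤ p²+p < (p+1)², so p²+k lies strictly between consecutive squares and is not a perfect square. So xy^2z ∉ L.
Contradiction. Therefore L is not regular.

a^{p²+k}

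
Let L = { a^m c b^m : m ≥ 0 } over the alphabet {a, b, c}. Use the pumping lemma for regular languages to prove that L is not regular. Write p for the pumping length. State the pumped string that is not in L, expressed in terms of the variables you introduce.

Assume L is regular; let p be its pumping constant.
Take w = a^p c b^p ∈ L with |w| = 2p+1 ≥ p.
The pumping lemma gives a decomposition w = xyz where |xy| ≤ p and y is nonempty.
The first p characters of w are a's, so xy (and hence y) consists only of a's. Write y = a^k, 1 ≤ k ≤ p.
Pump with i = 2: xy^2z = a^{p+k} c b^p, which would require p+k = p. But k ≥ 1, so xy^2z ∉ L.
This contradicts the pumping lemma, so L is not regular.

a^{p+k} c b^p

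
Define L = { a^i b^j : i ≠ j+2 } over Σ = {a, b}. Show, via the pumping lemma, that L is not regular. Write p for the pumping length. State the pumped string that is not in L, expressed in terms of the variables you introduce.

Suppose for contradiction that L is regular, and let p be the pumping length.
Choose w = a^p b^{p+p!-2}. Since p ≠ (p+p!-2)+2 = p+p!, w ∈ L; and |w| ≥ p.
By the pumping lemma, w = xyz with |xy| ≤ p and y is nonempty.
Because |xy| ≤ p and w begins with p copies of a, we have y = a^k with 1 ≤ k ≤ p.
Since 1 ≤ k ≤ p, k divides p!; set t = 1 + p!/k. Then xy^t z has p + (p!/k)·k = p + p! copies of a. Now the a-count is p+p! and (b-count)+2 = (p+p!-2)+2 = p+p!, so i ≠ j+2 fails. So xy^t z = a^{p+p!} b^{p+p!-2} ∉ L.
This is a contradiction; hence L is not regular.

a^{p+p!} b^{p+p!-2}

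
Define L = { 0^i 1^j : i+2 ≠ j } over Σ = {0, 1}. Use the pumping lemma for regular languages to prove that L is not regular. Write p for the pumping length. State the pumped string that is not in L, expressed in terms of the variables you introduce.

Assume L is regular. Let p be the pumping length given by the pumping lemma.
Choose w = 0^p 1^{p+p!+2}. Since p ≠ (p+p!+2)-2 = p+p!, w ∈ L; and |w| ≥ p.
By the pumping lemma, w = xyz with |xy| ≤ p and |y| ≥ 1.
The first p characters of w are 0's, so xy (and hence y) consists only of 0's. Write y = 0^k, 1 ≤ k ≤ p.
Since 1 ≤ k ≤ p, k divides p!; set t = 1 + p!/k. Then xy^t z has p + (p!/k)·k = p + p! copies of 0. Now the 0-count is p+p! and (1-count)-2 = (p+p!+2)-2 = p+p!, so i+2 ≠ j fails. So xy^t z = 0^{p+p!} 1^{p+p!+2} ∉ L.
This is a contradiction; hence L is not regular.

0^{p+p!} 1^{p+p!+2}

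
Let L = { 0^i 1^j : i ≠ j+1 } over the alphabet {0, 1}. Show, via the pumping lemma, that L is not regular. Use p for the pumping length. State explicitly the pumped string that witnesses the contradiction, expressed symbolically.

Toward a contradiction, assume L is regular with pumping length p.
Choose w = 0^p 1^{p+p!-1}. Since p ≠ (p+p!-1)+1 = p+p!, w ∈ L; and |w| ≥ p.
Write w = xyz as guaranteed by the lemma, with |xy| ≤ p and |y| > 0.
Because |xy| ≤ p and w begins with p copies of 0, we have y = 0^k with 1 ≤ k ≤ p.
Since 1 ≤ k ≤ p, k divides p!; set t = 1 + p!/k. Then xy^t z has p + (p!/k)·k = p + p! copies of 0. Now the 0-count is p+p! and (1-count)+1 = (p+p!-1)+1 = p+p!, so i ≠ j+1 fails. So xy^t z = 0^{p+p!} 1^{p+p!-1} ∉ L.
This contradicts the pumping lemma, so L is not regular.

0^{p+p!} 1^{p+p!-1}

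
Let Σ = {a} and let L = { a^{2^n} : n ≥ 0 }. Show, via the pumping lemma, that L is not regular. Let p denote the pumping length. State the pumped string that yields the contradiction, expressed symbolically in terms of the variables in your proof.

Suppose for contradiction that L is regular, and let p be the pumping length.
Take w = a^{2^p} ∈ L with |w| = 2^p ≥ p.
By the pumping lemma, w = xyz with |xy| ≤ p and |y| > 0.
Then y = a^k for some k with 1 ≤ k ≤ p.
Pump with i = 2: xy^2z = a^{2^p+k}. Since 1 ≤ k ≤ p < 2^p, we have 2^p < 2^p+k < 2^{p+1}, so 2^p+k is not a power of 2. So xy^2z ∉ L.
This is a contradiction; hence L is not regular.

a^{2^p+k}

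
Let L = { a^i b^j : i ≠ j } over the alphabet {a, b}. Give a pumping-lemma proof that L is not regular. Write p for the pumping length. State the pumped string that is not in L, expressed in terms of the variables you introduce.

a^{p+p!} b^{p+p!}

Toward a contradiction, assume L is regular with pumping length p.
Choose w = a^p b^{p+p!}. Since p ≠ p+p!, w ∈ L; and |w| ≥ p.
Write w = xyz as guaranteed by the lemma, with |xy| ≤ p and |y| > 0.
Since the first p symbols of w are all a's and |xy| ≤ p, y lies entirely in the leading a-block: y = a^k for some k with 1 ≤ k ≤ p.
Since 1 ≤ k ≤ p, k divides p!; set t = 1 + p!/k. Then xy^t z has p + (p!/k)·k = p + p! copies of a. Now the a-count equals the b-count, so i ≠ j fails. So xy^t z = a^{p+p!} b^{p+p!} ∉ L.
This contradicts the pumping lemma, so L is not regular.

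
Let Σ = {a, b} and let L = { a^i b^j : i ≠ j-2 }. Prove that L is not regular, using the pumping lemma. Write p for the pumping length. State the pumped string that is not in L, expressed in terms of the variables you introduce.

a^{p+p!} b^{p+p!+2}

Assume L is regular; let p be its pumping constant.
Choose w = a^p b^{p+p!+2}. Since p ≠ (p+p!+2)-2 = p+p!, w ∈ L; and |w| ≥ p.
By the pumping lemma, w = xyz with |xy| ≤ p and |y| > 0.
Since the first p symbols of w are all a's and |xy| ≤ p, y lies entirely in the leading a-block: y = a^k for some k with 1 ≤ k ≤ p.
Since 1 ≤ k ≤ p, k divides p!; set t = 1 + p!/k. Then xy^t z has p + (p!/k)·k = p + p! copies of a. Now the a-count is p+p! and (b-count)-2 = (p+p!+2)-2 = p+p!, so i ≠ j-2 fails. So xy^t z = a^{p+p!} b^{p+p!+2} ∉ L.
This is a contradiction; hence L is not regular.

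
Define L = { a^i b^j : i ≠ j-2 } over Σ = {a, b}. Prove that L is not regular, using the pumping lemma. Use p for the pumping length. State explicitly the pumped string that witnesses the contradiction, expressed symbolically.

a^{p+p!} b^{p+p!+2}

Toward a contradiction, assume L is regular with pumping length p.
Choose w = a^p b^{p+p!+2}. Since p ≠ (p+p!+2)-2 = p+p!, w ∈ L; and |w| ≥ p.
Write w = xyz as guaranteed by the lemma, with |xy| ≤ p and |y| > 0.
The first p characters of w are a's, so xy (and hence y) consists only of a's. Write y = a^k, 1 ≤ k ≤ p.
Since 1 ≤ k ≤ p, k divides p!; set t = 1 + p!/k. Then xy^t z has p + (p!/k)·k = p + p! copies of a. Now the a-count is p+p! and (b-count)-2 = (p+p!+2)-2 = p+p!, so i ≠ j-2 fails. So xy^t z = a^{p+p!} b^{p+p!+2} ∉ L.
This contradicts the pumping lemma, so L is not regular.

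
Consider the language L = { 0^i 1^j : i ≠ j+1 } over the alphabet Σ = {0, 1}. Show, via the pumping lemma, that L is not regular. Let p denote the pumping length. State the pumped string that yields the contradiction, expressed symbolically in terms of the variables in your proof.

0^{p+p!} 1^{p+p!-1}

Assume L is regular. Let p be the pumping length given by the pumping lemma.
Choose w = 0^p 1^{p+p!-1}. Since p ≠ (p+p!-1)+1 = p+p!, w ∈ L; and |w| ≥ p.
The pumping lemma gives a decomposition w = xyz where |xy| ≤ p and |y| > 0.
Because |xy| ≤ p and w begins with p copies of 0, we have y = 0^k with 1 ≤ k ≤ p.
Since 1 ≤ k ≤ p, k divides p!; set t = 1 + p!/k. Then xy^t z has p + (p!/k)·k = p + p! copies of 0. Now the 0-count is p+p! and (1-count)+1 = (p+p!-1)+1 = p+p!, so i ≠ j+1 fails. So xy^t z = 0^{p+p!} 1^{p+p!-1} ∉ L.
This contradicts the pumping lemma, so L is not regular.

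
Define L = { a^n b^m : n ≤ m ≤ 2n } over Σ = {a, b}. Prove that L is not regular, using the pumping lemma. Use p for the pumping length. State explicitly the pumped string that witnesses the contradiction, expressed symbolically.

a^{p+k} b^p

Assume L is regular; let p be its pumping constant.
Take w = a^p b^p ∈ L (since p ≤ p ≤ 2p), with |w| = 2p ≥ p.
By the pumping lemma, w = xyz with |xy| ≤ p and |y| ≥ 1.
Because |xy| ≤ p and w begins with p copies of a, we have y = a^k with 1 ≤ k ≤ p.
Pump with i = 2: xy^2z = a^{p+k} b^p. Now n = p+k > p = m, so the condition n ≤ m fails. Thus xy^2z ∉ L.
Contradiction. Therefore L is not regular.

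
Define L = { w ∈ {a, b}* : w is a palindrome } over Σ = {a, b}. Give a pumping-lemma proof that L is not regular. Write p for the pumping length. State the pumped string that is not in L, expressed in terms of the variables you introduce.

Toward a contradiction, assume L is regular with pumping length p.
Take w = a^p b a^p, a palindrome of length 2p+1 ≥ p.
The pumping lemma gives a decomposition w = xyz where |xy| ≤ p and |y| ≥ 1.
Since the first p symbols of w are all a's and |xy| ≤ p, y lies entirely in the leading a-block: y = a^k for some k with 1 ≤ k ≤ p.
Pump with i = 2: xy^2z = a^{p+k} b a^p. Its reverse is a^p b a^{p+k}, which differs from xy^2z since k ≥ 1. So xy^2z is not a palindrome and xy^2z ∉ L.
This contradicts the pumping lemma, so L is not regular.

a^{p+k} b a^p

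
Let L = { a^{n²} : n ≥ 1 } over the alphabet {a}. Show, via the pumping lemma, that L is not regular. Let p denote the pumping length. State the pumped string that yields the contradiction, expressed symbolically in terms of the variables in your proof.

Suppose for contradiction that L is regular, and let p be the pumping length.
Take w = a^{p²} ∈ L with |w| = p² ≥ p.
Write w = xyz as guaranteed by the lemma, with |xy| ≤ p and |y| ≥ 1.
Then y = a^k for some k with 1 ≤ k ≤ p.
Pump with i = 2: xy^2z = a^{p²+k}. Since 1 ≤ k ≤ p, p² < p²+k ≤ p²+p < (p+1)², so p²+k lies strictly between consecutive squares and is not a perfect square. So xy^2z ∉ L.
This is a contradiction; hence L is not regular.

a^{p²+k}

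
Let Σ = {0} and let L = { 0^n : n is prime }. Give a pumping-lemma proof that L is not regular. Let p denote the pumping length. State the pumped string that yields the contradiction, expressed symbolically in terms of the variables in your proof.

Suppose for contradiction that L is regular, and let p be the pumping length.
Let q be a prime with q ≥ p+2 (infinitely many primes exist), and take w = 0^q ∈ L with |w| = q ≥ p.
The pumping lemma gives a decomposition w = xyz where |xy| ≤ p and |y| ≥ 1.
Then y = 0^k for some k with 1 ≤ k ≤ p.
Since 1 ≤ k ≤ p, |xz| = q-k. Pump with i = q+1: |xy^{q+1}z| = (q-k)+(q+1)k = q+qk = q(1+k), which is composite (both factors ≥ 2). So xy^{q+1}z = 0^{q(1+k)} ∉ L.
This contradicts the pumping lemma, so L is not regular.

0^{q(1+k)}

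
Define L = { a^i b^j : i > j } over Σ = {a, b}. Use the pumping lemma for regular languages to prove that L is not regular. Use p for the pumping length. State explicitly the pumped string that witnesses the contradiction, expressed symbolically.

a^{p+1-k} b^p

Toward a contradiction, assume L is regular with pumping length p.
Choose w = a^{p+1} b^p ∈ L, with |w| = 2p+1 ≥ p.
By the pumping lemma, w = xyz with |xy| ≤ p and y is nonempty.
Because |xy| ≤ p and w begins with p copies of a, we have y = a^k with 1 ≤ k ≤ p.
Consider xy^0z = xz = a^{p+1-k} b^p. Since k ≥ 1, the a-count p+1-k is at most p, so i > j fails; thus xz ∉ L.
This is a contradiction; hence L is not regular.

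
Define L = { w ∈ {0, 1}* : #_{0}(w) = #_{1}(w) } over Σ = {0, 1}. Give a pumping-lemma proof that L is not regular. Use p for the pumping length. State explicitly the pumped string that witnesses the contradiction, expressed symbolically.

Assume L is regular; let p be its pumping constant.
Choose w = 0^p 1^p ∈ L with |w| = 2p ≥ p.
The pumping lemma gives a decomposition w = xyz where |xy| ≤ p and y is nonempty.
Because |xy| ≤ p and w begins with p copies of 0, we have y = 0^k with 1 ≤ k ≤ p.
Pump with i = 2: xy^2z = 0^{p+k} 1^p has p+k occurrences of 0 but only p of 1. Since k ≥ 1 the counts differ, so xy^2z ∉ L.
This is a contradiction; hence L is not regular.

0^{p+k} 1^p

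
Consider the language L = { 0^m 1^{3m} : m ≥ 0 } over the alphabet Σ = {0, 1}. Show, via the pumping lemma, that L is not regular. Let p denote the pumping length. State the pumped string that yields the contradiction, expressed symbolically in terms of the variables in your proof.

0^{p+k} 1^{3p}

Suppose for contradiction that L is regular, and let p be the pumping length.
Choose w = 0^p 1^{3p}, which is in L with |w| = 4p ≥ p.
By the pumping lemma, w = xyz with |xy| ≤ p and |y| ≥ 1.
Because |xy| ≤ p and w begins with p copies of 0, we have y = 0^k with 1 ≤ k ≤ p.
Pump with i = 2: xy^2z = 0^{p+k} 1^{3p}. For this to lie in L we would need 3p = 3(p+k), which forces k = 0. But k ≥ 1, so xy^2z ∉ L.
Contradiction. Therefore L is not regular.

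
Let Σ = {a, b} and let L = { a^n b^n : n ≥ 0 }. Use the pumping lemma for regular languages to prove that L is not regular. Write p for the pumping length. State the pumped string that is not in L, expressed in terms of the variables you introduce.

a^{p+k} b^p

Assume L is regular. Let p be the pumping length given by the pumping lemma.
Take w = a^p b^p. Then w ∈ L and |w| = 2p ≥ p.
Write w = xyz as guaranteed by the lemma, with |xy| ≤ p and y is nonempty.
Because |xy| ≤ p and w begins with p copies of a, we have y = a^k with 1 ≤ k ≤ p.
Pump with i = 2: xy^2z = a^{p+k} b^p. For this to lie in L we would need p = p+k, which forces k = 0. But k ≥ 1, so xy^2z ∉ L.
This contradicts the pumping lemma, so L is not regular.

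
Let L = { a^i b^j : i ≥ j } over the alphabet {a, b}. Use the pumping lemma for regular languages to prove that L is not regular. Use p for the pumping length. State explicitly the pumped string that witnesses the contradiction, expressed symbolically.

Assume L is regular; let p be its pumping constant.
Choose w = a^p b^p ∈ L, with |w| = 2p ≥ p.
By the pumping lemma, w = xyz with |xy| ≤ p and y is nonempty.
The first p characters of w are a's, so xy (and hence y) consists only of a's. Write y = a^k, 1 ≤ k ≤ p.
Consider xy^0z = xz = a^{p-k} b^p. Since k ≥ 1, the a-count p-k is less than p, so i ≥ j fails; thus xz ∉ L.
This is a contradiction; hence L is not regular.

a^{p-k} b^p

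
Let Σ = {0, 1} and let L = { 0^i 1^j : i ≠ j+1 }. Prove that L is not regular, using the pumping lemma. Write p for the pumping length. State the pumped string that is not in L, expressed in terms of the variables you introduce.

0^{p+p!} 1^{p+p!-1}

Assume L is regular. Let p be the pumping length given by the pumping lemma.
Choose w = 0^p 1^{p+p!-1}. Since p ≠ (p+p!-1)+1 = p+p!, w ∈ L; and |w| ≥ p.
Write w = xyz as guaranteed by the lemma, with |xy| ≤ p and |y| > 0.
The first p characters of w are 0's, so xy (and hence y) consists only of 0's. Write y = 0^k, 1 ≤ k ≤ p.
Since 1 ≤ k ≤ p, k divides p!; set t = 1 + p!/k. Then xy^t z has p + (p!/k)·k = p + p! copies of 0. Now the 0-count is p+p! and (1-count)+1 = (p+p!-1)+1 = p+p!, so i ≠ j+1 fails. So xy^t z = 0^{p+p!} 1^{p+p!-1} ∉ L.
This is a contradiction; hence L is not regular.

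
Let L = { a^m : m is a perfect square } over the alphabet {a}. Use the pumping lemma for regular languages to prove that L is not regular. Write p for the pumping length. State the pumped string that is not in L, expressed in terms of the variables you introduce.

Toward a contradiction, assume L is regular with pumping length p.
Take w = a^{p²} ∈ L with |w| = p² ≥ p.
By the pumping lemma, w = xyz with |xy| ≤ p and |y| > 0.
Then y = a^k for some k with 1 ≤ k ≤ p.
Pump with i = 2: xy^2z = a^{p²+k}. Since 1 ≤ k ≤ p, p² < p²+k ≤ p²+p < (p+1)², so p²+k lies strictly between consecutive squares and is not a perfect square. So xy^2z ∉ L.
This is a contradiction; hence L is not regular.

a^{p²+k}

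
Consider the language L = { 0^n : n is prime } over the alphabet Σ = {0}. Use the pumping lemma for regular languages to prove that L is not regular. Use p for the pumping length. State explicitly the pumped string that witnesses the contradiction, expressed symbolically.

0^{q(1+k)}

Toward a contradiction, assume L is regular with pumping length p.
Let q be a prime with q ≥ p+2 (infinitely many primes exist), and take w = 0^q ∈ L with |w| = q ≥ p.
The pumping lemma gives a decomposition w = xyz where |xy| ≤ p and |y| ≥ 1.
Then y = 0^k for some k with 1 ≤ k ≤ p.
Since 1 ≤ k ≤ p, |xz| = q-k. Pump with i = q+1: |xy^{q+1}z| = (q-k)+(q+1)k = q+qk = q(1+k), which is composite (both factors ≥ 2). So xy^{q+1}z = 0^{q(1+k)} ∉ L.
Contradiction. Therefore L is not regular.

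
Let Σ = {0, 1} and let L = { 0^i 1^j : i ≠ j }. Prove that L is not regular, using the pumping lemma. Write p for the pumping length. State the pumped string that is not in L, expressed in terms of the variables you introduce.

Assume L is regular. Let p be the pumping length given by the pumping lemma.
Choose w = 0^p 1^{p+p!}. Since p ≠ p+p!, w ∈ L; and |w| ≥ p.
The pumping lemma gives a decomposition w = xyz where |xy| ≤ p and y is nonempty.
Since the first p symbols of w are all 0's and |xy| ≤ p, y lies entirely in the leading 0-block: y = 0^k for some k with 1 ≤ k ≤ p.
Since 1 ≤ k ≤ p, k divides p!; set t = 1 + p!/k. Then xy^t z has p + (p!/k)·k = p + p! copies of 0. Now the 0-count equals the 1-count, so i ≠ j fails. So xy^t z = 0^{p+p!} 1^{p+p!} ∉ L.
This contradicts the pumping lemma, so L is not regular.

0^{p+p!} 1^{p+p!}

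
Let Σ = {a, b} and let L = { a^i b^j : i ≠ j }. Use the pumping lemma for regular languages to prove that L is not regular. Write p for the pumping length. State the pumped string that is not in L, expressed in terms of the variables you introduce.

Assume L is regular; let p be its pumping constant.
Choose w = a^p b^{p+p!}. Since p ≠ p+p!, w ∈ L; and |w| ≥ p.
The pumping lemma gives a decomposition w = xyz where |xy| ≤ p and y is nonempty.
The first p characters of w are a's, so xy (and hence y) consists only of a's. Write y = a^k, 1 ≤ k ≤ p.
Since 1 ≤ k ≤ p, k divides p!; set t = 1 + p!/k. Then xy^t z has p + (p!/k)·k = p + p! copies of a. Now the a-count equals the b-count, so i ≠ j fails. So xy^t z = a^{p+p!} b^{p+p!} ∉ L.
This is a contradiction; hence L is not regular.

a^{p+p!} b^{p+p!}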